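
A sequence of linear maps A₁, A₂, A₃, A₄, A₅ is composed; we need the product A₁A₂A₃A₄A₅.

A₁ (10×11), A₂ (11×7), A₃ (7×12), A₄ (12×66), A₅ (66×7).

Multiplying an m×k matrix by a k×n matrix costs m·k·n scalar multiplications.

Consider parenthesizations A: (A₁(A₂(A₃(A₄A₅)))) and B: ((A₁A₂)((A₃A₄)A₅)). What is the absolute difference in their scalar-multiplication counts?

Order A = (A₁(A₂(A₃(A₄A₅)))): (A₄A₅): 12×66 by 66×7 → 12×7, cost 12·66·7 = 5544; (A₃(A₄A₅)): 7×12 by 12×7 → 7×7, cost 7·12·7 = 588; cumulative 6132; (A₂(A₃(A₄A₅))): 11×7 by 7×7 → 11×7, cost 11·7·7 = 539; cumulative 6671; (A₁(A₂(A₃(A₄A₅)))): 10×11 by 11×7 → 10×7, cost 10·11·7 = 770; cumulative 7441. Total 7441.
Order B = ((A₁A₂)((A₃A₄)A₅)): (A₁A₂): 10×11 by 11×7 → 10×7, cost 10·11·7 = 770; (A₃A₄): 7×12 by 12×66 → 7×66, cost 7·12·66 = 5544; ((A₃A₄)A₅): 7×66 by 66×7 → 7×7, cost 7·66·7 = 3234; cumulative 8778; ((A₁A₂)((A₃A₄)A₅)): 10×7 by 7×7 → 10×7, cost 10·7·7 = 490; cumulative 10038. Total 10038.
Difference: |7441 − 10038| = 2597.

2597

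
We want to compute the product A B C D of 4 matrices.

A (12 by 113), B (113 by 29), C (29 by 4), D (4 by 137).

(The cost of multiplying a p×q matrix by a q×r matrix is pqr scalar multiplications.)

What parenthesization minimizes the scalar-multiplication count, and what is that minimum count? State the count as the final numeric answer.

Adjacent pairs: AB = 12·113·29 = 39324; BC = 113·29·4 = 13108; CD = 29·4·137 = 15892.
Length 3: A..C: k=1: 0+13108+12·113·4=18532; k=2: 39324+0+12·29·4=40716 → min 18532 | B..D: k=2: 0+15892+113·29·137=464841; k=3: 13108+0+113·4·137=75032 → min 75032.
Length 4: A..D: k=1: 0+75032+12·113·137=260804; k=2: 39324+15892+12·29·137=102892; k=3: 18532+0+12·4·137=25108 → min 25108.
Optimal parenthesization: ((A (B C)) D) with cost 25108.

25108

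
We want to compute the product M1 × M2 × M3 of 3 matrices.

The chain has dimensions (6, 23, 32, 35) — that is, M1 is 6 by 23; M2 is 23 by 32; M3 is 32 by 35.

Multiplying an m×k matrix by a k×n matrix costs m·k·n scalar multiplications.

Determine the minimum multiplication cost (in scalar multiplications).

Order (M1 × (M2 × M3)): (M2 × M3): 23×32 by 32×35 → 23×35, cost 23·32·35 = 25760; (M1 × (M2 × M3)): 6×23 by 23×35 → 6×35, cost 6·23·35 = 4830; cumulative 30590. Total 30590.
Order ((M1 × M2) × M3): (M1 × M2): 6×23 by 23×32 → 6×32, cost 6·23·32 = 4416; ((M1 × M2) × M3): 6×32 by 32×35 → 6×35, cost 6·32·35 = 6720; cumulative 11136. Total 11136.
Minimum: 11136.

11136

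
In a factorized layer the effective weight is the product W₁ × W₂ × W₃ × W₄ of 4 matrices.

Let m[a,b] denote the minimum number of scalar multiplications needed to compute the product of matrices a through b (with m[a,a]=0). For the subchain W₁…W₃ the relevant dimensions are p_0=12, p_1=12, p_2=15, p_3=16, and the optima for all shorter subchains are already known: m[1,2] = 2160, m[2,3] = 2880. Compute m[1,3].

5040

m[1,3] = min over k∈[1,2] of m[1,k]+m[k+1,3]+p_{0}·p_k·p_{3}.
k=1: 0 + 2880 + 12·12·16 = 5184; k=2: 2160 + 0 + 12·15·16 = 5040.
Minimum: 5040 at k=2.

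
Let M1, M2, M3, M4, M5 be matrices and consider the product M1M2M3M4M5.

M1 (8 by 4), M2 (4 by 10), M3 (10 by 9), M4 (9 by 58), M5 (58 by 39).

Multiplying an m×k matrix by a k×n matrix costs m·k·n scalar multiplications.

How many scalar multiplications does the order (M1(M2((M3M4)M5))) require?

30648

(M3M4): 10×9 by 9×58 → 10×58, cost 10·9·58 = 5220
((M3M4)M5): 10×58 by 58×39 → 10×39, cost 10·58·39 = 22620; cumulative 27840
(M2((M3M4)M5)): 4×10 by 10×39 → 4×39, cost 4·10·39 = 1560; cumulative 29400
(M1(M2((M3M4)M5))): 8×4 by 4×39 → 8×39, cost 8·4·39 = 1248; cumulative 30648
Total: 30648 scalar multiplications.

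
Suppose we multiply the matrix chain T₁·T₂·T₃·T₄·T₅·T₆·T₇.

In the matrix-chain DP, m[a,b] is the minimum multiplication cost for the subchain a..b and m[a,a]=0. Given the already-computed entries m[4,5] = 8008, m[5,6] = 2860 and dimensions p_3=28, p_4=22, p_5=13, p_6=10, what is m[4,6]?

m[4,6] = min over k∈[4,5] of m[4,k]+m[k+1,6]+p_{3}·p_k·p_{6}.
k=4: 0 + 2860 + 28·22·10 = 9020; k=5: 8008 + 0 + 28·13·10 = 11648.
Minimum: 9020 at k=4.

9020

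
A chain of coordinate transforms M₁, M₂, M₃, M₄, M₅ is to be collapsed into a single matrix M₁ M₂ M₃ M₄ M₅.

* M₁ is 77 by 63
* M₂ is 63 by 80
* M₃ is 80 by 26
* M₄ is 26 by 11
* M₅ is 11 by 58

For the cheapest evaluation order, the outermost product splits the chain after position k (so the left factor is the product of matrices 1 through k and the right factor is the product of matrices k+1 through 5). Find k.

Adjacent pairs: M₁M₂ = 77·63·80 = 388080; M₂M₃ = 63·80·26 = 131040; M₃M₄ = 80·26·11 = 22880; M₄M₅ = 26·11·58 = 16588.
Length 3: M₁..M₃: k=1: 0+131040+77·63·26=257166; k=2: 388080+0+77·80·26=548240 → min 257166 | M₂..M₄: k=2: 0+22880+63·80·11=78320; k=3: 131040+0+63·26·11=149058 → min 78320 | M₃..M₅: k=3: 0+16588+80·26·58=137228; k=4: 22880+0+80·11·58=73920 → min 73920.
Length 4: M₁..M₄: k=1: 0+78320+77·63·11=131681; k=2: 388080+22880+77·80·11=478720; k=3: 257166+0+77·26·11=279188 → min 131681 | M₂..M₅: k=2: 0+73920+63·80·58=366240; k=3: 131040+16588+63·26·58=242632; k=4: 78320+0+63·11·58=118514 → min 118514.
Top-level splits: k=1: (M₁..M₁)·(M₂..M₅) → 0+118514+77·63·58 = 399872; k=2: (M₁..M₂)·(M₃..M₅) → 388080+73920+77·80·58 = 819280; k=3: (M₁..M₃)·(M₄..M₅) → 257166+16588+77·26·58 = 389870; k=4: (M₁..M₄)·(M₅..M₅) → 131681+0+77·11·58 = 180807.
Best split is after M₄, i.e. k = 4.

4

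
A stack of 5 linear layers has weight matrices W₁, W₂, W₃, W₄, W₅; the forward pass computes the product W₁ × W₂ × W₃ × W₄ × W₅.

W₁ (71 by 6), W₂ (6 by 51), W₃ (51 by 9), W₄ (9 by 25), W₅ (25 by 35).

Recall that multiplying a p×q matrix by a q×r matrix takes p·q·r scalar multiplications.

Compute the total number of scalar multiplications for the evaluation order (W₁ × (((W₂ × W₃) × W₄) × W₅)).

(W₂ × W₃): 6×51 by 51×9 → 6×9, cost 6·51·9 = 2754
((W₂ × W₃) × W₄): 6×9 by 9×25 → 6×25, cost 6·9·25 = 1350; cumulative 4104
(((W₂ × W₃) × W₄) × W₅): 6×25 by 25×35 → 6×35, cost 6·25·35 = 5250; cumulative 9354
(W₁ × (((W₂ × W₃) × W₄) × W₅)): 71×6 by 6×35 → 71×35, cost 71·6·35 = 14910; cumulative 24264
Total: 24264 scalar multiplications.

24264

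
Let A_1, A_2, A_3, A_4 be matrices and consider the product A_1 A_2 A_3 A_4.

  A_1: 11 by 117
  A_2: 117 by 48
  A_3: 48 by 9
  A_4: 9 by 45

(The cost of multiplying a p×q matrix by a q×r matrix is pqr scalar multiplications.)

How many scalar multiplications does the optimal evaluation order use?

Adjacent pairs: A_1A_2 = 11·117·48 = 61776; A_2A_3 = 117·48·9 = 50544; A_3A_4 = 48·9·45 = 19440.
Length 3: A_1..A_3: k=1: 0+50544+11·117·9=62127; k=2: 61776+0+11·48·9=66528 → min 62127 | A_2..A_4: k=2: 0+19440+117·48·45=272160; k=3: 50544+0+117·9·45=97929 → min 97929.
Length 4: A_1..A_4: k=1: 0+97929+11·117·45=155844; k=2: 61776+19440+11·48·45=104976; k=3: 62127+0+11·9·45=66582 → min 66582.
Optimal order: ((A_1 (A_2 A_3)) A_4) with cost 66582.

66582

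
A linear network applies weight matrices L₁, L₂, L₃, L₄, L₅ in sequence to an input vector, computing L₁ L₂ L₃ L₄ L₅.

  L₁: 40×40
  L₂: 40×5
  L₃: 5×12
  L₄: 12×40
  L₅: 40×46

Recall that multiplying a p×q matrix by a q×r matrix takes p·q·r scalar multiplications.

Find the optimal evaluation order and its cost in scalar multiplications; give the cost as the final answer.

Adjacent pairs: L₁L₂ = 40·40·5 = 8000; L₂L₃ = 40·5·12 = 2400; L₃L₄ = 5·12·40 = 2400; L₄L₅ = 12·40·46 = 22080.
Length 3: L₁..L₃: k=1: 0+2400+40·40·12=21600; k=2: 8000+0+40·5·12=10400 → min 10400 | L₂..L₄: k=2: 0+2400+40·5·40=10400; k=3: 2400+0+40·12·40=21600 → min 10400 | L₃..L₅: k=3: 0+22080+5·12·46=24840; k=4: 2400+0+5·40·46=11600 → min 11600.
Length 4: L₁..L₄: k=1: 0+10400+40·40·40=74400; k=2: 8000+2400+40·5·40=18400; k=3: 10400+0+40·12·40=29600 → min 18400 | L₂..L₅: k=2: 0+11600+40·5·46=20800; k=3: 2400+22080+40·12·46=46560; k=4: 10400+0+40·40·46=84000 → min 20800.
Length 5: L₁..L₅: k=1: 0+20800+40·40·46=94400; k=2: 8000+11600+40·5·46=28800; k=3: 10400+22080+40·12·46=54560; k=4: 18400+0+40·40·46=92000 → min 28800.
Optimal parenthesization: ((L₁ L₂) ((L₃ L₄) L₅)) with cost 28800.

28800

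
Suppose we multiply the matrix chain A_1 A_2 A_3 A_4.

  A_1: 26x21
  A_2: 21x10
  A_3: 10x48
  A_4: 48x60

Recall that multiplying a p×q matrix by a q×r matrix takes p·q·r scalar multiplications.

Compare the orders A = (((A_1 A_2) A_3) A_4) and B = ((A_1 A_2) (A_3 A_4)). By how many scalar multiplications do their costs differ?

Order A = (((A_1 A_2) A_3) A_4): (A_1 A_2): 26×21 by 21×10 → 26×10, cost 26·21·10 = 5460; ((A_1 A_2) A_3): 26×10 by 10×48 → 26×48, cost 26·10·48 = 12480; cumulative 17940; (((A_1 A_2) A_3) A_4): 26×48 by 48×60 → 26×60, cost 26·48·60 = 74880; cumulative 92820. Total 92820.
Order B = ((A_1 A_2) (A_3 A_4)): (A_1 A_2): 26×21 by 21×10 → 26×10, cost 26·21·10 = 5460; (A_3 A_4): 10×48 by 48×60 → 10×60, cost 10·48·60 = 28800; ((A_1 A_2) (A_3 A_4)): 26×10 by 10×60 → 26×60, cost 26·10·60 = 15600; cumulative 49860. Total 49860.
Difference: |92820 − 49860| = 42960.

42960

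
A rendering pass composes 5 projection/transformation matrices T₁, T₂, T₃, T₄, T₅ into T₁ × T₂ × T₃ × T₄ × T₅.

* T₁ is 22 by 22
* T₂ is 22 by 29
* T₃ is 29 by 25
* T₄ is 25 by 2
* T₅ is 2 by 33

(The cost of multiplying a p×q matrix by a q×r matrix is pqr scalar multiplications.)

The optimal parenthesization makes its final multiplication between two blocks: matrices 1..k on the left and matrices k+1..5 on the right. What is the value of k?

Adjacent pairs: T₁T₂ = 22·22·29 = 14036; T₂T₃ = 22·29·25 = 15950; T₃T₄ = 29·25·2 = 1450; T₄T₅ = 25·2·33 = 1650.
Length 3: T₁..T₃: k=1: 0+15950+22·22·25=28050; k=2: 14036+0+22·29·25=29986 → min 28050 | T₂..T₄: k=2: 0+1450+22·29·2=2726; k=3: 15950+0+22·25·2=17050 → min 2726 | T₃..T₅: k=3: 0+1650+29·25·33=25575; k=4: 1450+0+29·2·33=3364 → min 3364.
Length 4: T₁..T₄: k=1: 0+2726+22·22·2=3694; k=2: 14036+1450+22·29·2=16762; k=3: 28050+0+22·25·2=29150 → min 3694 | T₂..T₅: k=2: 0+3364+22·29·33=24418; k=3: 15950+1650+22·25·33=35750; k=4: 2726+0+22·2·33=4178 → min 4178.
Top-level splits: k=1: (T₁..T₁)·(T₂..T₅) → 0+4178+22·22·33 = 20150; k=2: (T₁..T₂)·(T₃..T₅) → 14036+3364+22·29·33 = 38454; k=3: (T₁..T₃)·(T₄..T₅) → 28050+1650+22·25·33 = 47850; k=4: (T₁..T₄)·(T₅..T₅) → 3694+0+22·2·33 = 5146.
Best split is after T₄, i.e. k = 4.

4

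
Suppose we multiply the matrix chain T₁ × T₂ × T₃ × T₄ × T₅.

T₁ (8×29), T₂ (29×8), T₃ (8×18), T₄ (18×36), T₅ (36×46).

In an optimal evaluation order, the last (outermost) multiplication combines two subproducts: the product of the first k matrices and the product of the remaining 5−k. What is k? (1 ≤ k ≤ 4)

4

Adjacent pairs: T₁T₂ = 8·29·8 = 1856; T₂T₃ = 29·8·18 = 4176; T₃T₄ = 8·18·36 = 5184; T₄T₅ = 18·36·46 = 29808.
Length 3: T₁..T₃: k=1: 0+4176+8·29·18=8352; k=2: 1856+0+8·8·18=3008 → min 3008 | T₂..T₄: k=2: 0+5184+29·8·36=13536; k=3: 4176+0+29·18·36=22968 → min 13536 | T₃..T₅: k=3: 0+29808+8·18·46=36432; k=4: 5184+0+8·36·46=18432 → min 18432.
Length 4: T₁..T₄: k=1: 0+13536+8·29·36=21888; k=2: 1856+5184+8·8·36=9344; k=3: 3008+0+8·18·36=8192 → min 8192 | T₂..T₅: k=2: 0+18432+29·8·46=29104; k=3: 4176+29808+29·18·46=57996; k=4: 13536+0+29·36·46=61560 → min 29104.
Top-level splits: k=1: (T₁..T₁)·(T₂..T₅) → 0+29104+8·29·46 = 39776; k=2: (T₁..T₂)·(T₃..T₅) → 1856+18432+8·8·46 = 23232; k=3: (T₁..T₃)·(T₄..T₅) → 3008+29808+8·18·46 = 39440; k=4: (T₁..T₄)·(T₅..T₅) → 8192+0+8·36·46 = 21440.
Best split is after T₄, i.e. k = 4.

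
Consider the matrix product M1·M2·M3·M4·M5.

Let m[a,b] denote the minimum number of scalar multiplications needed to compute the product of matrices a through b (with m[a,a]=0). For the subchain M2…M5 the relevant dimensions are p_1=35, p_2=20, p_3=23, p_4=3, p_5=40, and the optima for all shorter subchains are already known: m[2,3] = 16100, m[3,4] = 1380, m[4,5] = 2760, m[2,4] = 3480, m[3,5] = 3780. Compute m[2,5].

m[2,5] = min over k∈[2,4] of m[2,k]+m[k+1,5]+p_{1}·p_k·p_{5}.
k=2: 0 + 3780 + 35·20·40 = 31780; k=3: 16100 + 2760 + 35·23·40 = 51060; k=4: 3480 + 0 + 35·3·40 = 7680.
Minimum: 7680 at k=4.

7680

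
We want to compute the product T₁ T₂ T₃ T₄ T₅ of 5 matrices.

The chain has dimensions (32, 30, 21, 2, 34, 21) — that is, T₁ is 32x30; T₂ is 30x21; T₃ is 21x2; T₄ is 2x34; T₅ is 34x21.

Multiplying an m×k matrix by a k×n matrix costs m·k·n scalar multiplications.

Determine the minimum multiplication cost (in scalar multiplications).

Adjacent pairs: T₁T₂ = 32·30·21 = 20160; T₂T₃ = 30·21·2 = 1260; T₃T₄ = 21·2·34 = 1428; T₄T₅ = 2·34·21 = 1428.
Length 3: T₁..T₃: k=1: 0+1260+32·30·2=3180; k=2: 20160+0+32·21·2=21504 → min 3180 | T₂..T₄: k=2: 0+1428+30·21·34=22848; k=3: 1260+0+30·2·34=3300 → min 3300 | T₃..T₅: k=3: 0+1428+21·2·21=2310; k=4: 1428+0+21·34·21=16422 → min 2310.
Length 4: T₁..T₄: k=1: 0+3300+32·30·34=35940; k=2: 20160+1428+32·21·34=44436; k=3: 3180+0+32·2·34=5356 → min 5356 | T₂..T₅: k=2: 0+2310+30·21·21=15540; k=3: 1260+1428+30·2·21=3948; k=4: 3300+0+30·34·21=24720 → min 3948.
Length 5: T₁..T₅: k=1: 0+3948+32·30·21=24108; k=2: 20160+2310+32·21·21=36582; k=3: 3180+1428+32·2·21=5952; k=4: 5356+0+32·34·21=28204 → min 5952.
Optimal order: ((T₁ (T₂ T₃)) (T₄ T₅)) with cost 5952.

5952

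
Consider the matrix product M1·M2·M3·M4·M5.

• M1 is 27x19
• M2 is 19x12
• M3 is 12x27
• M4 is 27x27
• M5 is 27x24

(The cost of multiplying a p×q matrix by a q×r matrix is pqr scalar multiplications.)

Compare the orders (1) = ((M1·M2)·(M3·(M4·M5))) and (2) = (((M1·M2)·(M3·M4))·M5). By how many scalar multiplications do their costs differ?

1944

Order (1) = ((M1·M2)·(M3·(M4·M5))): (M1·M2): 27×19 by 19×12 → 27×12, cost 27·19·12 = 6156; (M4·M5): 27×27 by 27×24 → 27×24, cost 27·27·24 = 17496; (M3·(M4·M5)): 12×27 by 27×24 → 12×24, cost 12·27·24 = 7776; cumulative 25272; ((M1·M2)·(M3·(M4·M5))): 27×12 by 12×24 → 27×24, cost 27·12·24 = 7776; cumulative 39204. Total 39204.
Order (2) = (((M1·M2)·(M3·M4))·M5): (M1·M2): 27×19 by 19×12 → 27×12, cost 27·19·12 = 6156; (M3·M4): 12×27 by 27×27 → 12×27, cost 12·27·27 = 8748; ((M1·M2)·(M3·M4)): 27×12 by 12×27 → 27×27, cost 27·12·27 = 8748; cumulative 23652; (((M1·M2)·(M3·M4))·M5): 27×27 by 27×24 → 27×24, cost 27·27·24 = 17496; cumulative 41148. Total 41148.
Difference: |39204 − 41148| = 1944.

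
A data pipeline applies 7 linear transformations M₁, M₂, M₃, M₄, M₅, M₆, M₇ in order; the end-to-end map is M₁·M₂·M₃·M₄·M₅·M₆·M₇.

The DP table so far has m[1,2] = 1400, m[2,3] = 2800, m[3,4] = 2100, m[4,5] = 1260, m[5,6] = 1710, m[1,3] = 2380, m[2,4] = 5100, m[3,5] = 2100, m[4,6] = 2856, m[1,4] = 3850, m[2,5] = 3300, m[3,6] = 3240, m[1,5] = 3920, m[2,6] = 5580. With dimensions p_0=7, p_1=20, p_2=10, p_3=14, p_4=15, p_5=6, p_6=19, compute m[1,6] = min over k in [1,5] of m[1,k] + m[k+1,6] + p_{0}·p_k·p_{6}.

4718

m[1,6] = min over k∈[1,5] of m[1,k]+m[k+1,6]+p_{0}·p_k·p_{6}.
k=1: 0 + 5580 + 7·20·19 = 8240; k=2: 1400 + 3240 + 7·10·19 = 5970; k=3: 2380 + 2856 + 7·14·19 = 7098; k=4: 3850 + 1710 + 7·15·19 = 7555; k=5: 3920 + 0 + 7·6·19 = 4718.
Minimum: 4718 at k=5.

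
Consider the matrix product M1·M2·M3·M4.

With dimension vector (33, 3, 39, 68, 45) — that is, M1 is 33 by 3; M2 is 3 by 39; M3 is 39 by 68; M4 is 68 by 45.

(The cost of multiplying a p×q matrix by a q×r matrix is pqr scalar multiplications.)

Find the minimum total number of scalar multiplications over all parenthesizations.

21591

Adjacent pairs: M1M2 = 33·3·39 = 3861; M2M3 = 3·39·68 = 7956; M3M4 = 39·68·45 = 119340.
Length 3: M1..M3: k=1: 0+7956+33·3·68=14688; k=2: 3861+0+33·39·68=91377 → min 14688 | M2..M4: k=2: 0+119340+3·39·45=124605; k=3: 7956+0+3·68·45=17136 → min 17136.
Length 4: M1..M4: k=1: 0+17136+33·3·45=21591; k=2: 3861+119340+33·39·45=181116; k=3: 14688+0+33·68·45=115668 → min 21591.
Optimal order: (M1·((M2·M3)·M4)) with cost 21591.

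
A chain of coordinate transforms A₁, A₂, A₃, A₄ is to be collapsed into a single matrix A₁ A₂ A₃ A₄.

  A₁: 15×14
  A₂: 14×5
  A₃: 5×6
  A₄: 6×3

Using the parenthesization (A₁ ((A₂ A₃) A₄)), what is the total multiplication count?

1302

(A₂ A₃): 14×5 by 5×6 → 14×6, cost 14·5·6 = 420
((A₂ A₃) A₄): 14×6 by 6×3 → 14×3, cost 14·6·3 = 252; cumulative 672
(A₁ ((A₂ A₃) A₄)): 15×14 by 14×3 → 15×3, cost 15·14·3 = 630; cumulative 1302
Total: 1302 scalar multiplications.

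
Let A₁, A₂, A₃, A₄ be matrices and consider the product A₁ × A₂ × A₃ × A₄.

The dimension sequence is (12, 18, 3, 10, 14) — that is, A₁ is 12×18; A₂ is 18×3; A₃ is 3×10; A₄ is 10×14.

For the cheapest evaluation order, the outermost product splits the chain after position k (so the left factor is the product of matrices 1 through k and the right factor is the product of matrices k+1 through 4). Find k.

Adjacent pairs: A₁A₂ = 12·18·3 = 648; A₂A₃ = 18·3·10 = 540; A₃A₄ = 3·10·14 = 420.
Length 3: A₁..A₃: k=1: 0+540+12·18·10=2700; k=2: 648+0+12·3·10=1008 → min 1008 | A₂..A₄: k=2: 0+420+18·3·14=1176; k=3: 540+0+18·10·14=3060 → min 1176.
Top-level splits: k=1: (A₁..A₁)·(A₂..A₄) → 0+1176+12·18·14 = 4200; k=2: (A₁..A₂)·(A₃..A₄) → 648+420+12·3·14 = 1572; k=3: (A₁..A₃)·(A₄..A₄) → 1008+0+12·10·14 = 2688.
Best split is after A₂, i.e. k = 2.

2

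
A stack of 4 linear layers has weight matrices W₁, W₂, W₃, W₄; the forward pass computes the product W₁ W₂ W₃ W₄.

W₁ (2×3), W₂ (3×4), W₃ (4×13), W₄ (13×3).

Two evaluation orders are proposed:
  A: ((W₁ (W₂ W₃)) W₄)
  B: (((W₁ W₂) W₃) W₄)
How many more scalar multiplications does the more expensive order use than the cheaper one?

106

Order A = ((W₁ (W₂ W₃)) W₄): (W₂ W₃): 3×4 by 4×13 → 3×13, cost 3·4·13 = 156; (W₁ (W₂ W₃)): 2×3 by 3×13 → 2×13, cost 2·3·13 = 78; cumulative 234; ((W₁ (W₂ W₃)) W₄): 2×13 by 13×3 → 2×3, cost 2·13·3 = 78; cumulative 312. Total 312.
Order B = (((W₁ W₂) W₃) W₄): (W₁ W₂): 2×3 by 3×4 → 2×4, cost 2·3·4 = 24; ((W₁ W₂) W₃): 2×4 by 4×13 → 2×13, cost 2·4·13 = 104; cumulative 128; (((W₁ W₂) W₃) W₄): 2×13 by 13×3 → 2×3, cost 2·13·3 = 78; cumulative 206. Total 206.
Difference: |312 − 206| = 106.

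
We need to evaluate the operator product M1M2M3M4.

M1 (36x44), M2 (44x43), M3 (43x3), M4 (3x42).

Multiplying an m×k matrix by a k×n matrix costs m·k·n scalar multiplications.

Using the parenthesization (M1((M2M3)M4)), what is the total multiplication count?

77748

(M2M3): 44×43 by 43×3 → 44×3, cost 44·43·3 = 5676
((M2M3)M4): 44×3 by 3×42 → 44×42, cost 44·3·42 = 5544; cumulative 11220
(M1((M2M3)M4)): 36×44 by 44×42 → 36×42, cost 36·44·42 = 66528; cumulative 77748
Total: 77748 scalar multiplications.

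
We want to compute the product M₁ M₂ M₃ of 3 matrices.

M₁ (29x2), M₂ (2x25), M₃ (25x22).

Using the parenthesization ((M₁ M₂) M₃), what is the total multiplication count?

(M₁ M₂): 29×2 by 2×25 → 29×25, cost 29·2·25 = 1450
((M₁ M₂) M₃): 29×25 by 25×22 → 29×22, cost 29·25·22 = 15950; cumulative 17400
Total: 17400 scalar multiplications.

17400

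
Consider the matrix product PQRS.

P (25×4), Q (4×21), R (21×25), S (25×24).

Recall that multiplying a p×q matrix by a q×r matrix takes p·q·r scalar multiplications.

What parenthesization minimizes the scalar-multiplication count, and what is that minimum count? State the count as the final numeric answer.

6900

Adjacent pairs: PQ = 25·4·21 = 2100; QR = 4·21·25 = 2100; RS = 21·25·24 = 12600.
Length 3: P..R: k=1: 0+2100+25·4·25=4600; k=2: 2100+0+25·21·25=15225 → min 4600 | Q..S: k=2: 0+12600+4·21·24=14616; k=3: 2100+0+4·25·24=4500 → min 4500.
Length 4: P..S: k=1: 0+4500+25·4·24=6900; k=2: 2100+12600+25·21·24=27300; k=3: 4600+0+25·25·24=19600 → min 6900.
Optimal parenthesization: (P((QR)S)) with cost 6900.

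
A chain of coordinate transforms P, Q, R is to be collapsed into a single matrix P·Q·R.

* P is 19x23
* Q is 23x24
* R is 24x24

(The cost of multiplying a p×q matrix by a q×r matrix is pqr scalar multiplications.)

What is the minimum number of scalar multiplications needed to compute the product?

21432

Order (P·(Q·R)): (Q·R): 23×24 by 24×24 → 23×24, cost 23·24·24 = 13248; (P·(Q·R)): 19×23 by 23×24 → 19×24, cost 19·23·24 = 10488; cumulative 23736. Total 23736.
Order ((P·Q)·R): (P·Q): 19×23 by 23×24 → 19×24, cost 19·23·24 = 10488; ((P·Q)·R): 19×24 by 24×24 → 19×24, cost 19·24·24 = 10944; cumulative 21432. Total 21432.
Minimum: 21432.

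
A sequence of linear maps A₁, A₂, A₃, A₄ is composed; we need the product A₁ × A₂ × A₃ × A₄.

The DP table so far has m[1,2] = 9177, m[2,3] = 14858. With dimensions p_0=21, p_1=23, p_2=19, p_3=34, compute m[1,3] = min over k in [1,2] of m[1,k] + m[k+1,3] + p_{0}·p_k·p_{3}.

m[1,3] = min over k∈[1,2] of m[1,k]+m[k+1,3]+p_{0}·p_k·p_{3}.
k=1: 0 + 14858 + 21·23·34 = 31280; k=2: 9177 + 0 + 21·19·34 = 22743.
Minimum: 22743 at k=2.

22743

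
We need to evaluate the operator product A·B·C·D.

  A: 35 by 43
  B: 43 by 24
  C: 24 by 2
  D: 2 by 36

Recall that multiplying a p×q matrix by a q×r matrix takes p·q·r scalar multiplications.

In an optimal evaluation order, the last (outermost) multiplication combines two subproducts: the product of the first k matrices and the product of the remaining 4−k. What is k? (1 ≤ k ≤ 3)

3

Adjacent pairs: AB = 35·43·24 = 36120; BC = 43·24·2 = 2064; CD = 24·2·36 = 1728.
Length 3: A..C: k=1: 0+2064+35·43·2=5074; k=2: 36120+0+35·24·2=37800 → min 5074 | B..D: k=2: 0+1728+43·24·36=38880; k=3: 2064+0+43·2·36=5160 → min 5160.
Top-level splits: k=1: (A..A)·(B..D) → 0+5160+35·43·36 = 59340; k=2: (A..B)·(C..D) → 36120+1728+35·24·36 = 68088; k=3: (A..C)·(D..D) → 5074+0+35·2·36 = 7594.
Best split is after C, i.e. k = 3.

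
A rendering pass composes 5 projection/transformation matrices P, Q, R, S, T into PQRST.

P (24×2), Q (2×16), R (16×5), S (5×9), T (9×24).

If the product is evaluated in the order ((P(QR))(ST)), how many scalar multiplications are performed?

4360

(QR): 2×16 by 16×5 → 2×5, cost 2·16·5 = 160
(P(QR)): 24×2 by 2×5 → 24×5, cost 24·2·5 = 240; cumulative 400
(ST): 5×9 by 9×24 → 5×24, cost 5·9·24 = 1080
((P(QR))(ST)): 24×5 by 5×24 → 24×24, cost 24·5·24 = 2880; cumulative 4360
Total: 4360 scalar multiplications.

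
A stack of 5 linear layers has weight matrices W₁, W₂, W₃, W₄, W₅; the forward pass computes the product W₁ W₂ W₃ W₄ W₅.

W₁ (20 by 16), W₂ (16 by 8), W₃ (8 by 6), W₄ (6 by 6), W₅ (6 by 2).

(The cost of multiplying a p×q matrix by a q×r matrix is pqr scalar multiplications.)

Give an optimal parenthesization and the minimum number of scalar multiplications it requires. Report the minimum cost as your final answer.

Adjacent pairs: W₁W₂ = 20·16·8 = 2560; W₂W₃ = 16·8·6 = 768; W₃W₄ = 8·6·6 = 288; W₄W₅ = 6·6·2 = 72.
Length 3: W₁..W₃: k=1: 0+768+20·16·6=2688; k=2: 2560+0+20·8·6=3520 → min 2688 | W₂..W₄: k=2: 0+288+16·8·6=1056; k=3: 768+0+16·6·6=1344 → min 1056 | W₃..W₅: k=3: 0+72+8·6·2=168; k=4: 288+0+8·6·2=384 → min 168.
Length 4: W₁..W₄: k=1: 0+1056+20·16·6=2976; k=2: 2560+288+20·8·6=3808; k=3: 2688+0+20·6·6=3408 → min 2976 | W₂..W₅: k=2: 0+168+16·8·2=424; k=3: 768+72+16·6·2=1032; k=4: 1056+0+16·6·2=1248 → min 424.
Length 5: W₁..W₅: k=1: 0+424+20·16·2=1064; k=2: 2560+168+20·8·2=3048; k=3: 2688+72+20·6·2=3000; k=4: 2976+0+20·6·2=3216 → min 1064.
Optimal parenthesization: (W₁ (W₂ (W₃ (W₄ W₅)))) with cost 1064.

1064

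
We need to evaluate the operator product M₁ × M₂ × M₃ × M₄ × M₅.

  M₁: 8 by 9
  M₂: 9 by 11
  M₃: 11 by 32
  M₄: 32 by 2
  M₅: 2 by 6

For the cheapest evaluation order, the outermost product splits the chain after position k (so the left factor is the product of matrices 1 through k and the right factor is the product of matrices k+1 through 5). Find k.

4

Adjacent pairs: M₁M₂ = 8·9·11 = 792; M₂M₃ = 9·11·32 = 3168; M₃M₄ = 11·32·2 = 704; M₄M₅ = 32·2·6 = 384.
Length 3: M₁..M₃: k=1: 0+3168+8·9·32=5472; k=2: 792+0+8·11·32=3608 → min 3608 | M₂..M₄: k=2: 0+704+9·11·2=902; k=3: 3168+0+9·32·2=3744 → min 902 | M₃..M₅: k=3: 0+384+11·32·6=2496; k=4: 704+0+11·2·6=836 → min 836.
Length 4: M₁..M₄: k=1: 0+902+8·9·2=1046; k=2: 792+704+8·11·2=1672; k=3: 3608+0+8·32·2=4120 → min 1046 | M₂..M₅: k=2: 0+836+9·11·6=1430; k=3: 3168+384+9·32·6=5280; k=4: 902+0+9·2·6=1010 → min 1010.
Top-level splits: k=1: (M₁..M₁)·(M₂..M₅) → 0+1010+8·9·6 = 1442; k=2: (M₁..M₂)·(M₃..M₅) → 792+836+8·11·6 = 2156; k=3: (M₁..M₃)·(M₄..M₅) → 3608+384+8·32·6 = 5528; k=4: (M₁..M₄)·(M₅..M₅) → 1046+0+8·2·6 = 1142.
Best split is after M₄, i.e. k = 4.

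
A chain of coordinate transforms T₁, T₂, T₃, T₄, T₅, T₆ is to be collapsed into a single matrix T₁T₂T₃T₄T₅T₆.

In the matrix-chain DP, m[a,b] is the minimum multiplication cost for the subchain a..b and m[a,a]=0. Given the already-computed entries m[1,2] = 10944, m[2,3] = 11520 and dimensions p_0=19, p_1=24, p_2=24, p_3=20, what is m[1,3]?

20064

m[1,3] = min over k∈[1,2] of m[1,k]+m[k+1,3]+p_{0}·p_k·p_{3}.
k=1: 0 + 11520 + 19·24·20 = 20640; k=2: 10944 + 0 + 19·24·20 = 20064.
Minimum: 20064 at k=2.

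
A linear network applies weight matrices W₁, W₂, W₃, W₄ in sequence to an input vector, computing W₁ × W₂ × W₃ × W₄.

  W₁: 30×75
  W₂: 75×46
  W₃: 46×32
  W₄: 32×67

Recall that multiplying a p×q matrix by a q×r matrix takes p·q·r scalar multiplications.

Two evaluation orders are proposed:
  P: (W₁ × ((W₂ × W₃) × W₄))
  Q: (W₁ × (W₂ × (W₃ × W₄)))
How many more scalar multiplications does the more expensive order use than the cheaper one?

Order P = (W₁ × ((W₂ × W₃) × W₄)): (W₂ × W₃): 75×46 by 46×32 → 75×32, cost 75·46·32 = 110400; ((W₂ × W₃) × W₄): 75×32 by 32×67 → 75×67, cost 75·32·67 = 160800; cumulative 271200; (W₁ × ((W₂ × W₃) × W₄)): 30×75 by 75×67 → 30×67, cost 30·75·67 = 150750; cumulative 421950. Total 421950.
Order Q = (W₁ × (W₂ × (W₃ × W₄))): (W₃ × W₄): 46×32 by 32×67 → 46×67, cost 46·32·67 = 98624; (W₂ × (W₃ × W₄)): 75×46 by 46×67 → 75×67, cost 75·46·67 = 231150; cumulative 329774; (W₁ × (W₂ × (W₃ × W₄))): 30×75 by 75×67 → 30×67, cost 30·75·67 = 150750; cumulative 480524. Total 480524.
Difference: |421950 − 480524| = 58574.

58574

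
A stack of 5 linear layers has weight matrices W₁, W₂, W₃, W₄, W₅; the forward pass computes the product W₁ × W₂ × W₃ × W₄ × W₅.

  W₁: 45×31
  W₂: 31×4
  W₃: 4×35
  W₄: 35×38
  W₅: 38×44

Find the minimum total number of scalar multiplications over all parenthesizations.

25508

Adjacent pairs: W₁W₂ = 45·31·4 = 5580; W₂W₃ = 31·4·35 = 4340; W₃W₄ = 4·35·38 = 5320; W₄W₅ = 35·38·44 = 58520.
Length 3: W₁..W₃: k=1: 0+4340+45·31·35=53165; k=2: 5580+0+45·4·35=11880 → min 11880 | W₂..W₄: k=2: 0+5320+31·4·38=10032; k=3: 4340+0+31·35·38=45570 → min 10032 | W₃..W₅: k=3: 0+58520+4·35·44=64680; k=4: 5320+0+4·38·44=12008 → min 12008.
Length 4: W₁..W₄: k=1: 0+10032+45·31·38=63042; k=2: 5580+5320+45·4·38=17740; k=3: 11880+0+45·35·38=71730 → min 17740 | W₂..W₅: k=2: 0+12008+31·4·44=17464; k=3: 4340+58520+31·35·44=110600; k=4: 10032+0+31·38·44=61864 → min 17464.
Length 5: W₁..W₅: k=1: 0+17464+45·31·44=78844; k=2: 5580+12008+45·4·44=25508; k=3: 11880+58520+45·35·44=139700; k=4: 17740+0+45·38·44=92980 → min 25508.
Optimal order: ((W₁ × W₂) × ((W₃ × W₄) × W₅)) with cost 25508.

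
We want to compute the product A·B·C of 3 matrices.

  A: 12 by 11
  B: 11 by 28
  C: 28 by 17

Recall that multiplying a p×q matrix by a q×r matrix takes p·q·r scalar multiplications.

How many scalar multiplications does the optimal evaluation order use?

7480

Order (A·(B·C)): (B·C): 11×28 by 28×17 → 11×17, cost 11·28·17 = 5236; (A·(B·C)): 12×11 by 11×17 → 12×17, cost 12·11·17 = 2244; cumulative 7480. Total 7480.
Order ((A·B)·C): (A·B): 12×11 by 11×28 → 12×28, cost 12·11·28 = 3696; ((A·B)·C): 12×28 by 28×17 → 12×17, cost 12·28·17 = 5712; cumulative 9408. Total 9408.
Minimum: 7480.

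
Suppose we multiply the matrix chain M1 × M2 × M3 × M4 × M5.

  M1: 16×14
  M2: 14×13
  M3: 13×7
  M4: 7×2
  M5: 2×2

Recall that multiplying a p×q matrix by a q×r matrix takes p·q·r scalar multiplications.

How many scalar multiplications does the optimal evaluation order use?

Adjacent pairs: M1M2 = 16·14·13 = 2912; M2M3 = 14·13·7 = 1274; M3M4 = 13·7·2 = 182; M4M5 = 7·2·2 = 28.
Length 3: M1..M3: k=1: 0+1274+16·14·7=2842; k=2: 2912+0+16·13·7=4368 → min 2842 | M2..M4: k=2: 0+182+14·13·2=546; k=3: 1274+0+14·7·2=1470 → min 546 | M3..M5: k=3: 0+28+13·7·2=210; k=4: 182+0+13·2·2=234 → min 210.
Length 4: M1..M4: k=1: 0+546+16·14·2=994; k=2: 2912+182+16·13·2=3510; k=3: 2842+0+16·7·2=3066 → min 994 | M2..M5: k=2: 0+210+14·13·2=574; k=3: 1274+28+14·7·2=1498; k=4: 546+0+14·2·2=602 → min 574.
Length 5: M1..M5: k=1: 0+574+16·14·2=1022; k=2: 2912+210+16·13·2=3538; k=3: 2842+28+16·7·2=3094; k=4: 994+0+16·2·2=1058 → min 1022.
Optimal order: (M1 × (M2 × (M3 × (M4 × M5)))) with cost 1022.

1022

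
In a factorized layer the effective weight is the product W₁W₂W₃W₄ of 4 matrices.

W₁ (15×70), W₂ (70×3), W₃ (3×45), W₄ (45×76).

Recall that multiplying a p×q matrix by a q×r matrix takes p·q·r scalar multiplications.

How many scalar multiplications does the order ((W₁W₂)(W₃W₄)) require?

(W₁W₂): 15×70 by 70×3 → 15×3, cost 15·70·3 = 3150
(W₃W₄): 3×45 by 45×76 → 3×76, cost 3·45·76 = 10260
((W₁W₂)(W₃W₄)): 15×3 by 3×76 → 15×76, cost 15·3·76 = 3420; cumulative 16830
Total: 16830 scalar multiplications.

16830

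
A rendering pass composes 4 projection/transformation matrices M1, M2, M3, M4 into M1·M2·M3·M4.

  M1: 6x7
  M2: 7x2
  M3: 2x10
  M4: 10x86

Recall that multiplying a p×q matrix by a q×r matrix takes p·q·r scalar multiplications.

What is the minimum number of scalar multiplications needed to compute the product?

2836

Adjacent pairs: M1M2 = 6·7·2 = 84; M2M3 = 7·2·10 = 140; M3M4 = 2·10·86 = 1720.
Length 3: M1..M3: k=1: 0+140+6·7·10=560; k=2: 84+0+6·2·10=204 → min 204 | M2..M4: k=2: 0+1720+7·2·86=2924; k=3: 140+0+7·10·86=6160 → min 2924.
Length 4: M1..M4: k=1: 0+2924+6·7·86=6536; k=2: 84+1720+6·2·86=2836; k=3: 204+0+6·10·86=5364 → min 2836.
Optimal order: ((M1·M2)·(M3·M4)) with cost 2836.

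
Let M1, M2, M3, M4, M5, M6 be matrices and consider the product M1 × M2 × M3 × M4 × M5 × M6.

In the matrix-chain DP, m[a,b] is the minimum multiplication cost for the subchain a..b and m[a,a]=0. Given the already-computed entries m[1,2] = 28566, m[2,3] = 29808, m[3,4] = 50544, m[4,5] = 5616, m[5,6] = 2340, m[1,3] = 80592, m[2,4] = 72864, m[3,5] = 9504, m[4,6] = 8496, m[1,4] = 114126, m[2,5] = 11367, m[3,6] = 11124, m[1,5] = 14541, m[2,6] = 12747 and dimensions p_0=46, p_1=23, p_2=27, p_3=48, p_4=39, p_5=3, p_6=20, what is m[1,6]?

m[1,6] = min over k∈[1,5] of m[1,k]+m[k+1,6]+p_{0}·p_k·p_{6}.
k=1: 0 + 12747 + 46·23·20 = 33907; k=2: 28566 + 11124 + 46·27·20 = 64530; k=3: 80592 + 8496 + 46·48·20 = 133248; k=4: 114126 + 2340 + 46·39·20 = 152346; k=5: 14541 + 0 + 46·3·20 = 17301.
Minimum: 17301 at k=5.

17301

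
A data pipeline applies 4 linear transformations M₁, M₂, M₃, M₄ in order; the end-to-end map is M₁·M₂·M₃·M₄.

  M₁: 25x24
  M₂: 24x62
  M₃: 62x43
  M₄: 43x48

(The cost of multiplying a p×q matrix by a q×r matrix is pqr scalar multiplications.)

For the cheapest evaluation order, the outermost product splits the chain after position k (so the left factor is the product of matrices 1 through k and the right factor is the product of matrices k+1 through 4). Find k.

3

Adjacent pairs: M₁M₂ = 25·24·62 = 37200; M₂M₃ = 24·62·43 = 63984; M₃M₄ = 62·43·48 = 127968.
Length 3: M₁..M₃: k=1: 0+63984+25·24·43=89784; k=2: 37200+0+25·62·43=103850 → min 89784 | M₂..M₄: k=2: 0+127968+24·62·48=199392; k=3: 63984+0+24·43·48=113520 → min 113520.
Top-level splits: k=1: (M₁..M₁)·(M₂..M₄) → 0+113520+25·24·48 = 142320; k=2: (M₁..M₂)·(M₃..M₄) → 37200+127968+25·62·48 = 239568; k=3: (M₁..M₃)·(M₄..M₄) → 89784+0+25·43·48 = 141384.
Best split is after M₃, i.e. k = 3.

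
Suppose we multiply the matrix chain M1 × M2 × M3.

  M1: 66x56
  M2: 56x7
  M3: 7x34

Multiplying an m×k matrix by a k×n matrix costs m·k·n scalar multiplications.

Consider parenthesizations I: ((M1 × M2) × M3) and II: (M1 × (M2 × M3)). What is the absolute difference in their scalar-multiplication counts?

Order I = ((M1 × M2) × M3): (M1 × M2): 66×56 by 56×7 → 66×7, cost 66·56·7 = 25872; ((M1 × M2) × M3): 66×7 by 7×34 → 66×34, cost 66·7·34 = 15708; cumulative 41580. Total 41580.
Order II = (M1 × (M2 × M3)): (M2 × M3): 56×7 by 7×34 → 56×34, cost 56·7·34 = 13328; (M1 × (M2 × M3)): 66×56 by 56×34 → 66×34, cost 66·56·34 = 125664; cumulative 138992. Total 138992.
Difference: |41580 − 138992| = 97412.

97412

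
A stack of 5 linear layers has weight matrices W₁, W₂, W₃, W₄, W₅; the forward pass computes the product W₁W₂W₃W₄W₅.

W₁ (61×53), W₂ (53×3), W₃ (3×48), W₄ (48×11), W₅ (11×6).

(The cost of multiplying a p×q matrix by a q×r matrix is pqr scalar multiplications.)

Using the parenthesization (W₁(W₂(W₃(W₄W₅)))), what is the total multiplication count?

(W₄W₅): 48×11 by 11×6 → 48×6, cost 48·11·6 = 3168
(W₃(W₄W₅)): 3×48 by 48×6 → 3×6, cost 3·48·6 = 864; cumulative 4032
(W₂(W₃(W₄W₅))): 53×3 by 3×6 → 53×6, cost 53·3·6 = 954; cumulative 4986
(W₁(W₂(W₃(W₄W₅)))): 61×53 by 53×6 → 61×6, cost 61·53·6 = 19398; cumulative 24384
Total: 24384 scalar multiplications.

24384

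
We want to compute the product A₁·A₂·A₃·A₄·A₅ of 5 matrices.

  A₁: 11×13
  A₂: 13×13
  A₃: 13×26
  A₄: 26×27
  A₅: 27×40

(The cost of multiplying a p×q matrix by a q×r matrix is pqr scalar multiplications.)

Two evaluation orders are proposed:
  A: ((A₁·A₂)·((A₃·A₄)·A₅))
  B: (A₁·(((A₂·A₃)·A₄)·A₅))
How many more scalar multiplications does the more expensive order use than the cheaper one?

2535

Order A = ((A₁·A₂)·((A₃·A₄)·A₅)): (A₁·A₂): 11×13 by 13×13 → 11×13, cost 11·13·13 = 1859; (A₃·A₄): 13×26 by 26×27 → 13×27, cost 13·26·27 = 9126; ((A₃·A₄)·A₅): 13×27 by 27×40 → 13×40, cost 13·27·40 = 14040; cumulative 23166; ((A₁·A₂)·((A₃·A₄)·A₅)): 11×13 by 13×40 → 11×40, cost 11·13·40 = 5720; cumulative 30745. Total 30745.
Order B = (A₁·(((A₂·A₃)·A₄)·A₅)): (A₂·A₃): 13×13 by 13×26 → 13×26, cost 13·13·26 = 4394; ((A₂·A₃)·A₄): 13×26 by 26×27 → 13×27, cost 13·26·27 = 9126; cumulative 13520; (((A₂·A₃)·A₄)·A₅): 13×27 by 27×40 → 13×40, cost 13·27·40 = 14040; cumulative 27560; (A₁·(((A₂·A₃)·A₄)·A₅)): 11×13 by 13×40 → 11×40, cost 11·13·40 = 5720; cumulative 33280. Total 33280.
Difference: |30745 − 33280| = 2535.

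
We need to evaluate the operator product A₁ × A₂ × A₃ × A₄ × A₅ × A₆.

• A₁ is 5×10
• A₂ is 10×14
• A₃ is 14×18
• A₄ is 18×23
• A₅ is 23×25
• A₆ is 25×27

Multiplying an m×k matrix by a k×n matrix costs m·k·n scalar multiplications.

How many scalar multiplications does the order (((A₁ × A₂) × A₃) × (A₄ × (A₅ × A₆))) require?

(A₁ × A₂): 5×10 by 10×14 → 5×14, cost 5·10·14 = 700
((A₁ × A₂) × A₃): 5×14 by 14×18 → 5×18, cost 5·14·18 = 1260; cumulative 1960
(A₅ × A₆): 23×25 by 25×27 → 23×27, cost 23·25·27 = 15525
(A₄ × (A₅ × A₆)): 18×23 by 23×27 → 18×27, cost 18·23·27 = 11178; cumulative 26703
(((A₁ × A₂) × A₃) × (A₄ × (A₅ × A₆))): 5×18 by 18×27 → 5×27, cost 5·18·27 = 2430; cumulative 31093
Total: 31093 scalar multiplications.

31093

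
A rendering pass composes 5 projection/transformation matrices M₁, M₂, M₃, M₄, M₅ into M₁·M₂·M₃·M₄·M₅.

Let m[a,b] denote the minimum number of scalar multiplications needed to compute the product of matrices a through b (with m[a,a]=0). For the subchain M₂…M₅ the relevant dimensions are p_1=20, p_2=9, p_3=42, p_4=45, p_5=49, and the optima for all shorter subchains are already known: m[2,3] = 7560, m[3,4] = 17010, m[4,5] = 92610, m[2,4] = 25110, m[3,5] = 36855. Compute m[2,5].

m[2,5] = min over k∈[2,4] of m[2,k]+m[k+1,5]+p_{1}·p_k·p_{5}.
k=2: 0 + 36855 + 20·9·49 = 45675; k=3: 7560 + 92610 + 20·42·49 = 141330; k=4: 25110 + 0 + 20·45·49 = 69210.
Minimum: 45675 at k=2.

45675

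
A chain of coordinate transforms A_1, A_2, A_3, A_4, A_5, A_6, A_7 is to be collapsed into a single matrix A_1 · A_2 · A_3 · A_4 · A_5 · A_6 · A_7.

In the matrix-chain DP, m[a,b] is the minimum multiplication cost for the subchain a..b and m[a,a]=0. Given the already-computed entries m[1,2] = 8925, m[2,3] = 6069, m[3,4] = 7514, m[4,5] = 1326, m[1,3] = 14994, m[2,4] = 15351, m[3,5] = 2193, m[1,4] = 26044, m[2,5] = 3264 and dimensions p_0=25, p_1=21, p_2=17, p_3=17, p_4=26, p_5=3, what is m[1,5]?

m[1,5] = min over k∈[1,4] of m[1,k]+m[k+1,5]+p_{0}·p_k·p_{5}.
k=1: 0 + 3264 + 25·21·3 = 4839; k=2: 8925 + 2193 + 25·17·3 = 12393; k=3: 14994 + 1326 + 25·17·3 = 17595; k=4: 26044 + 0 + 25·26·3 = 27994.
Minimum: 4839 at k=1.

4839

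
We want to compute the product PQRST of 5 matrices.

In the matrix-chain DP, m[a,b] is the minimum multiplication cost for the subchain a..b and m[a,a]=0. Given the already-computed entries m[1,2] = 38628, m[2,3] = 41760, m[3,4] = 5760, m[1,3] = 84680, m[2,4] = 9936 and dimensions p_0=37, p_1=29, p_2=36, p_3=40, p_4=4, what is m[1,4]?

m[1,4] = min over k∈[1,3] of m[1,k]+m[k+1,4]+p_{0}·p_k·p_{4}.
k=1: 0 + 9936 + 37·29·4 = 14228; k=2: 38628 + 5760 + 37·36·4 = 49716; k=3: 84680 + 0 + 37·40·4 = 90600.
Minimum: 14228 at k=1.

14228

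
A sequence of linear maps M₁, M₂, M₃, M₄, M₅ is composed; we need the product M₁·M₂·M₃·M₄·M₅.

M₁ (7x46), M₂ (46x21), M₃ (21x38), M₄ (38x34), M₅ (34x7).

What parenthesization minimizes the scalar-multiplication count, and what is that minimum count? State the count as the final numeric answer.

22421

Adjacent pairs: M₁M₂ = 7·46·21 = 6762; M₂M₃ = 46·21·38 = 36708; M₃M₄ = 21·38·34 = 27132; M₄M₅ = 38·34·7 = 9044.
Length 3: M₁..M₃: k=1: 0+36708+7·46·38=48944; k=2: 6762+0+7·21·38=12348 → min 12348 | M₂..M₄: k=2: 0+27132+46·21·34=59976; k=3: 36708+0+46·38·34=96140 → min 59976 | M₃..M₅: k=3: 0+9044+21·38·7=14630; k=4: 27132+0+21·34·7=32130 → min 14630.
Length 4: M₁..M₄: k=1: 0+59976+7·46·34=70924; k=2: 6762+27132+7·21·34=38892; k=3: 12348+0+7·38·34=21392 → min 21392 | M₂..M₅: k=2: 0+14630+46·21·7=21392; k=3: 36708+9044+46·38·7=57988; k=4: 59976+0+46·34·7=70924 → min 21392.
Length 5: M₁..M₅: k=1: 0+21392+7·46·7=23646; k=2: 6762+14630+7·21·7=22421; k=3: 12348+9044+7·38·7=23254; k=4: 21392+0+7·34·7=23058 → min 22421.
Optimal parenthesization: ((M₁·M₂)·(M₃·(M₄·M₅))) with cost 22421.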